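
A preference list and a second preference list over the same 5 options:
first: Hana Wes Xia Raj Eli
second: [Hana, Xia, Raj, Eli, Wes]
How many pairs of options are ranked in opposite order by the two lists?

3 pairs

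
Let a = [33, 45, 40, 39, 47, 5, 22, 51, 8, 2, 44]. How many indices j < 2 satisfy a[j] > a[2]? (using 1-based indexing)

The element at index 2 is 45.
Elements before it: 33
None of them are larger than 45.

0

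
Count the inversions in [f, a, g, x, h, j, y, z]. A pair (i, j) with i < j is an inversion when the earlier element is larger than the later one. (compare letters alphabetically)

Element-by-element contributions:
f: 1
a: 0
g: 0
x: 2
h: 0
j: 0
y: 0
z: 0
Sum: 1 + 0 + 0 + 2 + 0 + 0 + 0 + 0 = 3

3 inversions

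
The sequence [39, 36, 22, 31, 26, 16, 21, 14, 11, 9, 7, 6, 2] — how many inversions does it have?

Inversions: 75

Element-by-element contributions:
39: 12
36: 11
22: 8
31: 9
26: 8
16: 6
21: 6
14: 5
11: 4
9: 3
7: 2
6: 1
2: 0
Sum: 12 + 11 + 8 + 9 + 8 + 6 + 6 + 5 + 4 + 3 + 2 + 1 + 0 = 75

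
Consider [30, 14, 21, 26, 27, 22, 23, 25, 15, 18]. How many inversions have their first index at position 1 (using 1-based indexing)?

The element at index 1 is 30.
Elements after it: 14, 21, 26, 27, 22, 23, 25, 15, 18
Those smaller than 30: 14, 21, 26, 27, 22, 23, 25, 15, 18

9 such elements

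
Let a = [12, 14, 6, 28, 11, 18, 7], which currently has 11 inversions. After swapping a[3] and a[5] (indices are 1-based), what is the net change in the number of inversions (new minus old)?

Positions 3 and 5 hold 6 and 11; after swapping, the array is [12, 14, 11, 28, 6, 18, 7].
Element-by-element contributions:
12 → 11, 6, 7 → 3
14 → 11, 6, 7 → 3
11 → 6, 7 → 2
28 → 6, 18, 7 → 3
6 → none → 0
18 → 7 → 1
7 → none → 0
Sum: 3 + 3 + 2 + 3 + 0 + 1 + 0 = 12
Change: 12 − 11 = +1

+1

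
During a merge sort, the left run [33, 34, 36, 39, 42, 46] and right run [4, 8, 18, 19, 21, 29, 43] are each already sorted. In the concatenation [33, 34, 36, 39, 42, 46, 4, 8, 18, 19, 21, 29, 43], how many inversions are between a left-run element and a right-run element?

Split inversions: 37

Take each right-half value and tally the left-half values above it:
r = 4: 33, 34, 36, 39, 42, 46 → 6
r = 8: 33, 34, 36, 39, 42, 46 → 6
r = 18: 33, 34, 36, 39, 42, 46 → 6
r = 19: 33, 34, 36, 39, 42, 46 → 6
r = 21: 33, 34, 36, 39, 42, 46 → 6
r = 29: 33, 34, 36, 39, 42, 46 → 6
r = 43: 46 → 1
Cross-inversions: 6 + 6 + 6 + 6 + 6 + 6 + 1 = 37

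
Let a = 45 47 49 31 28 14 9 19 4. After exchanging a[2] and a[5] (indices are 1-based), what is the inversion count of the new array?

28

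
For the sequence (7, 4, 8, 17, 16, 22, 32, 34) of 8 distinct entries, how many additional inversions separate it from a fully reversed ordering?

26 inversions short

Maximum inversions for 8 distinct elements is C(8, 2) = 8·7/2 = 28.
Current inversions — for each element, count later smaller elements:
7: 1
4: 0
8: 0
17: 1
16: 0
22: 0
32: 0
34: 0
Current total: 1 + 0 + 0 + 1 + 0 + 0 + 0 + 0 = 2
Shortfall: 28 − 2 = 26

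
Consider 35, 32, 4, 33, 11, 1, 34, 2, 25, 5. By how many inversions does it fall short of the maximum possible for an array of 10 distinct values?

Maximum inversions for 10 distinct elements is C(10, 2) = 10·9/2 = 45.
Current inversions — for each element, count later smaller elements:
35: 9
32: 6
4: 2
33: 5
11: 3
1: 0
34: 3
2: 0
25: 1
5: 0
Current total: 9 + 6 + 2 + 5 + 3 + 0 + 3 + 0 + 1 + 0 = 29
Shortfall: 45 − 29 = 16

16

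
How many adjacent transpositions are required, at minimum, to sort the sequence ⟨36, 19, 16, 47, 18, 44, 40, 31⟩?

The minimum number of adjacent swaps to sort an array equals its inversion count, since every such swap removes exactly one inversion.
Count inversions — for each element, later elements that are smaller:
36: 19, 16, 18, 31 → 4
19: 16, 18 → 2
16: none → 0
47: 18, 44, 40, 31 → 4
18: none → 0
44: 40, 31 → 2
40: 31 → 1
31: none → 0
Total inversions: 4 + 2 + 0 + 4 + 0 + 2 + 1 + 0 = 13

13 adjacent swaps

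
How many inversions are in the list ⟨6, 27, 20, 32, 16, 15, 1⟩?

For each element, count later entries that are smaller:
6: 1
27: 4
20: 3
32: 3
16: 2
15: 1
1: 0
Sum: 1 + 4 + 3 + 3 + 2 + 1 + 0 = 14

14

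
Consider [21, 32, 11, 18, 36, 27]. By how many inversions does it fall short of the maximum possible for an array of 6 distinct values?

9 inversions short

Maximum inversions for 6 distinct elements is C(6, 2) = 6·5/2 = 15.
Current inversions — for each element, count later smaller elements:
21: 2
32: 3
11: 0
18: 0
36: 1
27: 0
Current total: 2 + 3 + 0 + 0 + 1 + 0 = 6
Shortfall: 15 − 6 = 9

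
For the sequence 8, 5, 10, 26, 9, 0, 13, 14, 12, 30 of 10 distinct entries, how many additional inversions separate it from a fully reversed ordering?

Maximum inversions for 10 distinct elements is C(10, 2) = 10·9/2 = 45.
Current inversions — for each element, count later smaller elements:
8: 2
5: 1
10: 2
26: 5
9: 1
0: 0
13: 1
14: 1
12: 0
30: 0
Current total: 2 + 1 + 2 + 5 + 1 + 0 + 1 + 1 + 0 + 0 = 13
Shortfall: 45 − 13 = 32

32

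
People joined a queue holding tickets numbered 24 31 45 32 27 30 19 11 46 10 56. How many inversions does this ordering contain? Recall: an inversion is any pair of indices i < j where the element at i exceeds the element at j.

Element-by-element contributions:
24 → 19, 11, 10 → 3
31 → 27, 30, 19, 11, 10 → 5
45 → 32, 27, 30, 19, 11, 10 → 6
32 → 27, 30, 19, 11, 10 → 5
27 → 19, 11, 10 → 3
30 → 19, 11, 10 → 3
19 → 11, 10 → 2
11 → 10 → 1
46 → 10 → 1
10 → none → 0
56 → none → 0
Sum: 3 + 5 + 6 + 5 + 3 + 3 + 2 + 1 + 1 + 0 + 0 = 29

29 inversions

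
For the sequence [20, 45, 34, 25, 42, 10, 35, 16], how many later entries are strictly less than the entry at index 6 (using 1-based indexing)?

0 such elements

The element at index 6 is 10.
Elements after it: 35, 16
None of them are smaller than 10.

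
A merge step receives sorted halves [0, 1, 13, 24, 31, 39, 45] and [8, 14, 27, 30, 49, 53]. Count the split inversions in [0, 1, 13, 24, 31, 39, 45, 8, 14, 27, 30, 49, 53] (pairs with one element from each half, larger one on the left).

15

For each element r of the right run, count left-run elements greater than r:
r = 8: 13, 24, 31, 39, 45 → 5
r = 14: 24, 31, 39, 45 → 4
r = 27: 31, 39, 45 → 3
r = 30: 31, 39, 45 → 3
r = 49: none → 0
r = 53: none → 0
Cross-inversions: 5 + 4 + 3 + 3 + 0 + 0 = 15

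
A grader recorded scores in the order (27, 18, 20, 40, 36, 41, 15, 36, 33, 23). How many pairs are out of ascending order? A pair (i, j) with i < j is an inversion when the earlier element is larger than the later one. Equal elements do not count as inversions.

21 inversions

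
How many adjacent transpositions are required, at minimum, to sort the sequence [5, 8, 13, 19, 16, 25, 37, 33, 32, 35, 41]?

The minimum number of adjacent swaps to sort an array equals its inversion count, since every such swap removes exactly one inversion.
Count inversions — for each element, later elements that are smaller:
5: none → 0
8: none → 0
13: none → 0
19: 16 → 1
16: none → 0
25: none → 0
37: 33, 32, 35 → 3
33: 32 → 1
32: none → 0
35: none → 0
41: none → 0
Total inversions: 0 + 0 + 0 + 1 + 0 + 0 + 3 + 1 + 0 + 0 + 0 = 5

5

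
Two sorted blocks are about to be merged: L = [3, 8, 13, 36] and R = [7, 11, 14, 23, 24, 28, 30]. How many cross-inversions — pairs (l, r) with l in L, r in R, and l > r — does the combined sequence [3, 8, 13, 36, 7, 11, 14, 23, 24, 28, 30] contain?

Take each right-half value and tally the left-half values above it:
r = 7: 8, 13, 36 → 3
r = 11: 13, 36 → 2
r = 14: 36 → 1
r = 23: 36 → 1
r = 24: 36 → 1
r = 28: 36 → 1
r = 30: 36 → 1
Cross-inversions: 3 + 2 + 1 + 1 + 1 + 1 + 1 = 10

Split inversions: 10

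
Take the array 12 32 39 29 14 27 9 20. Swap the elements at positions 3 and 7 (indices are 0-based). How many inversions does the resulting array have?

Positions 3 and 7 hold 29 and 20; after swapping, the array is [12, 32, 39, 20, 14, 27, 9, 29].
Element-by-element contributions:
12: 1
32: 5
39: 5
20: 2
14: 1
27: 1
9: 0
29: 0
Sum: 1 + 5 + 5 + 2 + 1 + 1 + 0 + 0 = 15

15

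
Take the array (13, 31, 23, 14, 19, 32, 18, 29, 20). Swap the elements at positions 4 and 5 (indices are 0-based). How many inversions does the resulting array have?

Positions 4 and 5 hold 19 and 32; after swapping, the array is [13, 31, 23, 14, 32, 19, 18, 29, 20].
Element-by-element contributions:
13 → none → 0
31 → 23, 14, 19, 18, 29, 20 → 6
23 → 14, 19, 18, 20 → 4
14 → none → 0
32 → 19, 18, 29, 20 → 4
19 → 18 → 1
18 → none → 0
29 → 20 → 1
20 → none → 0
Sum: 0 + 6 + 4 + 0 + 4 + 1 + 0 + 1 + 0 = 16

16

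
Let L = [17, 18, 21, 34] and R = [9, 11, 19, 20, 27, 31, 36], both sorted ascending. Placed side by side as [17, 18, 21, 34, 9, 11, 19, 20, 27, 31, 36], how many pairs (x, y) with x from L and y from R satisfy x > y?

14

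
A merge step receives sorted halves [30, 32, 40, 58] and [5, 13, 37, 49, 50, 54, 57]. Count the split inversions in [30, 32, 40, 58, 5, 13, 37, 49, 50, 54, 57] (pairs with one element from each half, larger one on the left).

For each element r of the right run, count left-run elements greater than r:
r = 5: 30, 32, 40, 58 → 4
r = 13: 30, 32, 40, 58 → 4
r = 37: 40, 58 → 2
r = 49: 58 → 1
r = 50: 58 → 1
r = 54: 58 → 1
r = 57: 58 → 1
Cross-inversions: 4 + 4 + 2 + 1 + 1 + 1 + 1 = 14

14 cross-inversions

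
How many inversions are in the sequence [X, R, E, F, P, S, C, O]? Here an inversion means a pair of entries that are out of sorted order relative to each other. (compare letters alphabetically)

Count, for each position, how many later elements it exceeds:
X: 7
R: 5
E: 1
F: 1
P: 2
S: 2
C: 0
O: 0
Sum: 7 + 5 + 1 + 1 + 2 + 2 + 0 + 0 = 18

There are 18 inversions.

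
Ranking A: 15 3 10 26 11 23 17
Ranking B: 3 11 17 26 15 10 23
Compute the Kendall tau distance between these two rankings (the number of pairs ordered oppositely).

10

Assign each item its position (1..7) in the first ordering, then rewrite the second ordering as that position sequence:
positions: 15→1, 3→2, 10→3, 26→4, 11→5, 23→6, 17→7
second ordering as positions: [2, 5, 7, 4, 1, 3, 6]
Discordant pairs = inversions in this position sequence.
2: 1 → 1
5: 4, 1, 3 → 3
7: 4, 1, 3, 6 → 4
4: 1, 3 → 2
1: 0
3: 0
6: 0
Total: 1 + 3 + 4 + 2 + 0 + 0 + 0 = 10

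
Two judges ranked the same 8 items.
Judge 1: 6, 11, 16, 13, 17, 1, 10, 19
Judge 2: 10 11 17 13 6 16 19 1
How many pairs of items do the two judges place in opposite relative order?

Discordant pairs: 13

Assign each item its position (1..8) in the first ordering, then rewrite the second ordering as that position sequence:
positions: 6→1, 11→2, 16→3, 13→4, 17→5, 1→6, 10→7, 19→8
second ordering as positions: [7, 2, 5, 4, 1, 3, 8, 6]
Discordant pairs = inversions in this position sequence.
7: 2, 5, 4, 1, 3, 6 → 6
2: 1 → 1
5: 4, 1, 3 → 3
4: 1, 3 → 2
1: 0
3: 0
8: 6 → 1
6: 0
Total: 6 + 1 + 3 + 2 + 0 + 0 + 1 + 0 = 13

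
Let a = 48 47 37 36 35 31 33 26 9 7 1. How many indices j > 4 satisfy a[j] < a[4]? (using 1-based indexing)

The element at index 4 is 36.
Elements after it: 35, 31, 33, 26, 9, 7, 1
Those smaller than 36: 35, 31, 33, 26, 9, 7, 1

7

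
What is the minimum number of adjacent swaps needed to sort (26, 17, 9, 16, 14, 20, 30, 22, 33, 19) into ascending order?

16

The minimum number of adjacent swaps to sort an array equals its inversion count, since every such swap removes exactly one inversion.
Count inversions — for each element, later elements that are smaller:
26: 17, 9, 16, 14, 20, 22, 19 → 7
17: 9, 16, 14 → 3
9: none → 0
16: 14 → 1
14: none → 0
20: 19 → 1
30: 22, 19 → 2
22: 19 → 1
33: 19 → 1
19: none → 0
Total inversions: 7 + 3 + 0 + 1 + 0 + 1 + 2 + 1 + 1 + 0 = 16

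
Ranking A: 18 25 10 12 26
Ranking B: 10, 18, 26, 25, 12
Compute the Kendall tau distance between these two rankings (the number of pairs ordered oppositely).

Assign each item its position (1..5) in the first ordering, then rewrite the second ordering as that position sequence:
positions: 18→1, 25→2, 10→3, 12→4, 26→5
second ordering as positions: [3, 1, 5, 2, 4]
Discordant pairs = inversions in this position sequence.
3: 1, 2 → 2
1: 0
5: 2, 4 → 2
2: 0
4: 0
Total: 2 + 0 + 2 + 0 + 0 = 4

Discordant pairs: 4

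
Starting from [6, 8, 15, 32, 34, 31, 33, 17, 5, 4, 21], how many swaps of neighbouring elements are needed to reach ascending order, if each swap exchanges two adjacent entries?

28

Each adjacent swap fixes exactly one inversion, so the minimum swap count equals the number of inversions.
Count inversions — for each element, later elements that are smaller:
6: 5, 4 → 2
8: 5, 4 → 2
15: 5, 4 → 2
32: 31, 17, 5, 4, 21 → 5
34: 31, 33, 17, 5, 4, 21 → 6
31: 17, 5, 4, 21 → 4
33: 17, 5, 4, 21 → 4
17: 5, 4 → 2
5: 4 → 1
4: none → 0
21: none → 0
Total inversions: 2 + 2 + 2 + 5 + 6 + 4 + 4 + 2 + 1 + 0 + 0 = 28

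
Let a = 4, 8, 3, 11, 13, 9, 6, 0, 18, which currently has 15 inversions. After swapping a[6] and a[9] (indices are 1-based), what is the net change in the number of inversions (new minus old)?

Positions 6 and 9 hold 9 and 18; after swapping, the array is [4, 8, 3, 11, 13, 18, 6, 0, 9].
Sweep left to right; for each value list the smaller values that follow it:
4: 2
8: 3
3: 1
11: 3
13: 3
18: 3
6: 1
0: 0
9: 0
Sum: 2 + 3 + 1 + 3 + 3 + 3 + 1 + 0 + 0 = 16
Change: 16 − 15 = +1

+1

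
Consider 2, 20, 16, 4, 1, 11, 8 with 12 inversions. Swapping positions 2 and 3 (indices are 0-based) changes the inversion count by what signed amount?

-1

Positions 2 and 3 hold 16 and 4; after swapping, the array is [2, 20, 4, 16, 1, 11, 8].
Count, for each position, how many later elements it exceeds:
2 → 1 → 1
20 → 4, 16, 1, 11, 8 → 5
4 → 1 → 1
16 → 1, 11, 8 → 3
1 → none → 0
11 → 8 → 1
8 → none → 0
Sum: 1 + 5 + 1 + 3 + 0 + 1 + 0 = 11
Change: 11 − 12 = -1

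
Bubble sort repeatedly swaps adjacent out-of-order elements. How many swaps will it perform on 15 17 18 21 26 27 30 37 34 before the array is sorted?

1 swap

Minimum adjacent swaps = number of inversions (each swap of adjacent out-of-order elements removes one inversion and no swap can remove more).
Count inversions — for each element, later elements that are smaller:
15: none → 0
17: none → 0
18: none → 0
21: none → 0
26: none → 0
27: none → 0
30: none → 0
37: 34 → 1
34: none → 0
Total inversions: 0 + 0 + 0 + 0 + 0 + 0 + 0 + 1 + 0 = 1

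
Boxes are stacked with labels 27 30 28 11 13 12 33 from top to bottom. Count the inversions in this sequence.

11 out-of-order pairs

Count, for each position, how many later elements it exceeds:
27: 3
30: 4
28: 3
11: 0
13: 1
12: 0
33: 0
Sum: 3 + 4 + 3 + 0 + 1 + 0 + 0 = 11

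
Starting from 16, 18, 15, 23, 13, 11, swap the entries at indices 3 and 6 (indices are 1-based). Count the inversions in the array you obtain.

Positions 3 and 6 hold 15 and 11; after swapping, the array is [16, 18, 11, 23, 13, 15].
Sweep left to right; for each value list the smaller values that follow it:
16: 3
18: 3
11: 0
23: 2
13: 0
15: 0
Sum: 3 + 3 + 0 + 2 + 0 + 0 = 8

There are 8 inversions.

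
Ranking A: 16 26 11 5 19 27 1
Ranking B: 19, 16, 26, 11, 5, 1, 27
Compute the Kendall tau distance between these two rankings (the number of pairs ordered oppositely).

5

Assign each item its position (1..7) in the first ordering, then rewrite the second ordering as that position sequence:
positions: 16→1, 26→2, 11→3, 5→4, 19→5, 27→6, 1→7
second ordering as positions: [5, 1, 2, 3, 4, 7, 6]
Discordant pairs = inversions in this position sequence.
5: 1, 2, 3, 4 → 4
1: 0
2: 0
3: 0
4: 0
7: 6 → 1
6: 0
Total: 4 + 0 + 0 + 0 + 0 + 1 + 0 = 5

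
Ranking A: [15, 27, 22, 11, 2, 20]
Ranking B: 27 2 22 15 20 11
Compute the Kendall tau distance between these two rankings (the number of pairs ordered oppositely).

6

Assign each item its position (1..6) in the first ordering, then rewrite the second ordering as that position sequence:
positions: 15→1, 27→2, 22→3, 11→4, 2→5, 20→6
second ordering as positions: [2, 5, 3, 1, 6, 4]
Discordant pairs = inversions in this position sequence.
2: 1 → 1
5: 3, 1, 4 → 3
3: 1 → 1
1: 0
6: 4 → 1
4: 0
Total: 1 + 3 + 1 + 0 + 1 + 0 = 6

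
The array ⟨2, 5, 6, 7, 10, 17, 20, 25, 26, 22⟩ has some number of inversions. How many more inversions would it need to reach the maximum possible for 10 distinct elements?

43 inversions short

Maximum inversions for 10 distinct elements is C(10, 2) = 10·9/2 = 45.
Current inversions — for each element, count later smaller elements:
2: 0
5: 0
6: 0
7: 0
10: 0
17: 0
20: 0
25: 1
26: 1
22: 0
Current total: 0 + 0 + 0 + 0 + 0 + 0 + 0 + 1 + 1 + 0 = 2
Shortfall: 45 − 2 = 43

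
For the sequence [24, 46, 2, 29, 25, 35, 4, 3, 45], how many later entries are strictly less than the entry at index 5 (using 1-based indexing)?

2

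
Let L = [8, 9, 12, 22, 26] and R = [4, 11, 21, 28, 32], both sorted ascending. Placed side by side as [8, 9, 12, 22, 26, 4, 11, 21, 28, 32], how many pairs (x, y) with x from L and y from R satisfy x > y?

Take each right-half value and tally the left-half values above it:
r = 4: 8, 9, 12, 22, 26 → 5
r = 11: 12, 22, 26 → 3
r = 21: 22, 26 → 2
r = 28: none → 0
r = 32: none → 0
Cross-inversions: 5 + 3 + 2 + 0 + 0 = 10

10 split inversions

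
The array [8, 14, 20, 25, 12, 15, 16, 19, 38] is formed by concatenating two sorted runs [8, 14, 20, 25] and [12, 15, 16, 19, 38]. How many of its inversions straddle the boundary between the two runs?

For each element r of the right run, count left-run elements greater than r:
r = 12: 14, 20, 25 → 3
r = 15: 20, 25 → 2
r = 16: 20, 25 → 2
r = 19: 20, 25 → 2
r = 38: none → 0
Cross-inversions: 3 + 2 + 2 + 2 + 0 = 9

9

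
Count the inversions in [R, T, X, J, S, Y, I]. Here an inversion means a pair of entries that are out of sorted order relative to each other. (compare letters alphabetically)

11

Listing every pair i<j with a[i]>a[j] (using 0-based positions):
(0,3): R > J
(0,6): R > I
(1,3): T > J
(1,4): T > S
(1,6): T > I
(2,3): X > J
(2,4): X > S
(2,6): X > I
(3,6): J > I
(4,6): S > I
(5,6): Y > I
That's 11 pairs.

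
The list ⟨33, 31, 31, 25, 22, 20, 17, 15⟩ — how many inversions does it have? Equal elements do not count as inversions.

Element-by-element contributions:
33 → 31, 31, 25, 22, 20, 17, 15 → 7
31 → 25, 22, 20, 17, 15 → 5
31 → 25, 22, 20, 17, 15 → 5
25 → 22, 20, 17, 15 → 4
22 → 20, 17, 15 → 3
20 → 17, 15 → 2
17 → 15 → 1
15 → none → 0
Sum: 7 + 5 + 5 + 4 + 3 + 2 + 1 + 0 = 27

27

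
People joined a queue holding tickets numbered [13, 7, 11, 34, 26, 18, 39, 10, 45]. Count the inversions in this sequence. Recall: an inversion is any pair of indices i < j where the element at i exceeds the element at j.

11

Count, for each position, how many later elements it exceeds:
13 → 7, 11, 10 → 3
7 → none → 0
11 → 10 → 1
34 → 26, 18, 10 → 3
26 → 18, 10 → 2
18 → 10 → 1
39 → 10 → 1
10 → none → 0
45 → none → 0
Sum: 3 + 0 + 1 + 3 + 2 + 1 + 1 + 0 + 0 = 11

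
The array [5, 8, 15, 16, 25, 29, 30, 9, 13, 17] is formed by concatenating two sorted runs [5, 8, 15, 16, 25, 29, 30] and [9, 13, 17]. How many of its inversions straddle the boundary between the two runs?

For each element r of the right run, count left-run elements greater than r:
r = 9: 15, 16, 25, 29, 30 → 5
r = 13: 15, 16, 25, 29, 30 → 5
r = 17: 25, 29, 30 → 3
Cross-inversions: 5 + 5 + 3 = 13

13 cross-inversions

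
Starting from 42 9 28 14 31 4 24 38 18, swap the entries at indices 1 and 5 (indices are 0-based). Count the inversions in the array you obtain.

18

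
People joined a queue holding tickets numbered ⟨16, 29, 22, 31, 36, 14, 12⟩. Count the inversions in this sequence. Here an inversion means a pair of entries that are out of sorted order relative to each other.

Out-of-order index pairs (1-indexed):
(1,6): 16 > 14
(1,7): 16 > 12
(2,3): 29 > 22
(2,6): 29 > 14
(2,7): 29 > 12
(3,6): 22 > 14
(3,7): 22 > 12
(4,6): 31 > 14
(4,7): 31 > 12
(5,6): 36 > 14
(5,7): 36 > 12
(6,7): 14 > 12
That's 12 pairs.

12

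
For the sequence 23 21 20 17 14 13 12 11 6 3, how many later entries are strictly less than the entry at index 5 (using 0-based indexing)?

4 such elements

The element at index 5 is 13.
Elements after it: 12, 11, 6, 3
Those smaller than 13: 12, 11, 6, 3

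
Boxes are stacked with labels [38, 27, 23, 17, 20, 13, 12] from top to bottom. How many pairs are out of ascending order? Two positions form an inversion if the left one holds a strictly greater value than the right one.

20 inversions

Sweep left to right; for each value list the smaller values that follow it:
38 → 27, 23, 17, 20, 13, 12 → 6
27 → 23, 17, 20, 13, 12 → 5
23 → 17, 20, 13, 12 → 4
17 → 13, 12 → 2
20 → 13, 12 → 2
13 → 12 → 1
12 → none → 0
Sum: 6 + 5 + 4 + 2 + 2 + 1 + 0 = 20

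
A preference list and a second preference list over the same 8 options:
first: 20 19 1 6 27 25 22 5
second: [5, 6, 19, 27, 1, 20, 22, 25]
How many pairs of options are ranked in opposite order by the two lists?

Assign each item its position (1..8) in the first ordering, then rewrite the second ordering as that position sequence:
positions: 20→1, 19→2, 1→3, 6→4, 27→5, 25→6, 22→7, 5→8
second ordering as positions: [8, 4, 2, 5, 3, 1, 7, 6]
Discordant pairs = inversions in this position sequence.
8: 4, 2, 5, 3, 1, 7, 6 → 7
4: 2, 3, 1 → 3
2: 1 → 1
5: 3, 1 → 2
3: 1 → 1
1: 0
7: 6 → 1
6: 0
Total: 7 + 3 + 1 + 2 + 1 + 0 + 1 + 0 = 15

15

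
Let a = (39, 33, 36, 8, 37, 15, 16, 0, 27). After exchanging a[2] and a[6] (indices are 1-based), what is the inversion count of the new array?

24 inversions

Positions 2 and 6 hold 33 and 15; after swapping, the array is [39, 15, 36, 8, 37, 33, 16, 0, 27].
Element-by-element contributions:
39: 8
15: 2
36: 5
8: 1
37: 4
33: 3
16: 1
0: 0
27: 0
Sum: 8 + 2 + 5 + 1 + 4 + 3 + 1 + 0 + 0 = 24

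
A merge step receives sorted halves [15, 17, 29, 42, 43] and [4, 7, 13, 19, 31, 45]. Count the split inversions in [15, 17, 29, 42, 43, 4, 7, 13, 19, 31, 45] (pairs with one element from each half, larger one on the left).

Take each right-half value and tally the left-half values above it:
r = 4: 15, 17, 29, 42, 43 → 5
r = 7: 15, 17, 29, 42, 43 → 5
r = 13: 15, 17, 29, 42, 43 → 5
r = 19: 29, 42, 43 → 3
r = 31: 42, 43 → 2
r = 45: none → 0
Cross-inversions: 5 + 5 + 5 + 3 + 2 + 0 = 20

Cross-inversions: 20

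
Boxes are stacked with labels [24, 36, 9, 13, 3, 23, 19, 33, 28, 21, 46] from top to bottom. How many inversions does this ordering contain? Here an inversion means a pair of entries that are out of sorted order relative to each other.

Count, for each position, how many later elements it exceeds:
24: 6
36: 8
9: 1
13: 1
3: 0
23: 2
19: 0
33: 2
28: 1
21: 0
46: 0
Sum: 6 + 8 + 1 + 1 + 0 + 2 + 0 + 2 + 1 + 0 + 0 = 21

21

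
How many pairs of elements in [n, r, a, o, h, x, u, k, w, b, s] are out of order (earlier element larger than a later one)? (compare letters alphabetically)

24 out-of-order pairs

Count, for each position, how many later elements it exceeds:
n → a, h, k, b → 4
r → a, o, h, k, b → 5
a → none → 0
o → h, k, b → 3
h → b → 1
x → u, k, w, b, s → 5
u → k, b, s → 3
k → b → 1
w → b, s → 2
b → none → 0
s → none → 0
Sum: 4 + 5 + 0 + 3 + 1 + 5 + 3 + 1 + 2 + 0 + 0 = 24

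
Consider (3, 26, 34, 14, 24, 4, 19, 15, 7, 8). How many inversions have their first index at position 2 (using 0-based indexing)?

7

The element at index 2 is 34.
Elements after it: 14, 24, 4, 19, 15, 7, 8
Those smaller than 34: 14, 24, 4, 19, 15, 7, 8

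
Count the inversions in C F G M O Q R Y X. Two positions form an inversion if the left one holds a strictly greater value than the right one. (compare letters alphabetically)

1

Element-by-element contributions:
C → none → 0
F → none → 0
G → none → 0
M → none → 0
O → none → 0
Q → none → 0
R → none → 0
Y → X → 1
X → none → 0
Sum: 0 + 0 + 0 + 0 + 0 + 0 + 0 + 1 + 0 = 1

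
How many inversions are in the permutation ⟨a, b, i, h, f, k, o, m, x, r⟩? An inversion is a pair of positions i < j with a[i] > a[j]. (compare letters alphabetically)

Count, for each position, how many later elements it exceeds:
a: 0
b: 0
i: 2
h: 1
f: 0
k: 0
o: 1
m: 0
x: 1
r: 0
Sum: 0 + 0 + 2 + 1 + 0 + 0 + 1 + 0 + 1 + 0 = 5

5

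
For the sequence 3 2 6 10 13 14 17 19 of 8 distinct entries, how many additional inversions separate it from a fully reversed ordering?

Maximum inversions for 8 distinct elements is C(8, 2) = 8·7/2 = 28.
Current inversions — for each element, count later smaller elements:
3: 1
2: 0
6: 0
10: 0
13: 0
14: 0
17: 0
19: 0
Current total: 1 + 0 + 0 + 0 + 0 + 0 + 0 + 0 = 1
Shortfall: 28 − 1 = 27

27 inversions short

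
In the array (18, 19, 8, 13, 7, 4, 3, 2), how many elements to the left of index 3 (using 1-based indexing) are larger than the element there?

2

The element at index 3 is 8.
Elements before it: 18, 19
Those larger than 8: 18, 19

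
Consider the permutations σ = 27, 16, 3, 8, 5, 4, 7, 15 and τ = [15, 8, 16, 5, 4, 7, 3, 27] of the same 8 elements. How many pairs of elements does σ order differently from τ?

Assign each item its position (1..8) in the first ordering, then rewrite the second ordering as that position sequence:
positions: 27→1, 16→2, 3→3, 8→4, 5→5, 4→6, 7→7, 15→8
second ordering as positions: [8, 4, 2, 5, 6, 7, 3, 1]
Discordant pairs = inversions in this position sequence.
8: 4, 2, 5, 6, 7, 3, 1 → 7
4: 2, 3, 1 → 3
2: 1 → 1
5: 3, 1 → 2
6: 3, 1 → 2
7: 3, 1 → 2
3: 1 → 1
1: 0
Total: 7 + 3 + 1 + 2 + 2 + 2 + 1 + 0 = 18

18 discordant pairs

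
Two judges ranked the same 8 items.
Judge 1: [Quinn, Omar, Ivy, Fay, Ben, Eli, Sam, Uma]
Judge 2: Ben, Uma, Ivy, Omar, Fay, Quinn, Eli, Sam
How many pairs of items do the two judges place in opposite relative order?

Assign each item its position (1..8) in the first ordering, then rewrite the second ordering as that position sequence:
positions: Quinn→1, Omar→2, Ivy→3, Fay→4, Ben→5, Eli→6, Sam→7, Uma→8
second ordering as positions: [5, 8, 3, 2, 4, 1, 6, 7]
Discordant pairs = inversions in this position sequence.
5: 3, 2, 4, 1 → 4
8: 3, 2, 4, 1, 6, 7 → 6
3: 2, 1 → 2
2: 1 → 1
4: 1 → 1
1: 0
6: 0
7: 0
Total: 4 + 6 + 2 + 1 + 1 + 0 + 0 + 0 = 14

14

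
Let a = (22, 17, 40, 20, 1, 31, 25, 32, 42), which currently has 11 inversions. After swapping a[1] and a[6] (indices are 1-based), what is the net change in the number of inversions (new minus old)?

Positions 1 and 6 hold 22 and 31; after swapping, the array is [31, 17, 40, 20, 1, 22, 25, 32, 42].
Count, for each position, how many later elements it exceeds:
31: 5
17: 1
40: 5
20: 1
1: 0
22: 0
25: 0
32: 0
42: 0
Sum: 5 + 1 + 5 + 1 + 0 + 0 + 0 + 0 + 0 = 12
Change: 12 − 11 = +1

+1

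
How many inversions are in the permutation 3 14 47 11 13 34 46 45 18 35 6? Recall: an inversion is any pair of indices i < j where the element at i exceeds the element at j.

24 out-of-order pairs

Element-by-element contributions:
3 → none → 0
14 → 11, 13, 6 → 3
47 → 11, 13, 34, 46, 45, 18, 35, 6 → 8
11 → 6 → 1
13 → 6 → 1
34 → 18, 6 → 2
46 → 45, 18, 35, 6 → 4
45 → 18, 35, 6 → 3
18 → 6 → 1
35 → 6 → 1
6 → none → 0
Sum: 0 + 3 + 8 + 1 + 1 + 2 + 4 + 3 + 1 + 1 + 0 = 24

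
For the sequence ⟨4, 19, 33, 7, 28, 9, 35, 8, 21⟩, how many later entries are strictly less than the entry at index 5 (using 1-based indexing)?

3

The element at index 5 is 28.
Elements after it: 9, 35, 8, 21
Those smaller than 28: 9, 8, 21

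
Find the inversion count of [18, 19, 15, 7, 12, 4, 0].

19 inversions

Count, for each position, how many later elements it exceeds:
18 → 15, 7, 12, 4, 0 → 5
19 → 15, 7, 12, 4, 0 → 5
15 → 7, 12, 4, 0 → 4
7 → 4, 0 → 2
12 → 4, 0 → 2
4 → 0 → 1
0 → none → 0
Sum: 5 + 5 + 4 + 2 + 2 + 1 + 0 = 19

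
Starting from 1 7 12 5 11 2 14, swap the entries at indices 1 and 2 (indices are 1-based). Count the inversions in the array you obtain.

Positions 1 and 2 hold 1 and 7; after swapping, the array is [7, 1, 12, 5, 11, 2, 14].
Element-by-element contributions:
7: 3
1: 0
12: 3
5: 1
11: 1
2: 0
14: 0
Sum: 3 + 0 + 3 + 1 + 1 + 0 + 0 = 8

8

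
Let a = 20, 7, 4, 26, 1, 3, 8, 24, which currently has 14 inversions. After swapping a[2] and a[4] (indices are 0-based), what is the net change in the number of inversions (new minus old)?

-1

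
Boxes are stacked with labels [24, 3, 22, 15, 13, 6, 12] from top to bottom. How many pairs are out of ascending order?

Out-of-order pairs: 15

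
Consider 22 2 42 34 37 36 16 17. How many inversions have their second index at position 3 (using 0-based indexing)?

1

The element at index 3 is 34.
Elements before it: 22, 2, 42
Those larger than 34: 42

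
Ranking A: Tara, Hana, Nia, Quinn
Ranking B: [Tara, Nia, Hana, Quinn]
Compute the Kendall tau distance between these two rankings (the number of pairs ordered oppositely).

1

Assign each item its position (1..4) in the first ordering, then rewrite the second ordering as that position sequence:
positions: Tara→1, Hana→2, Nia→3, Quinn→4
second ordering as positions: [1, 3, 2, 4]
Discordant pairs = inversions in this position sequence.
1: 0
3: 2 → 1
2: 0
4: 0
Total: 0 + 1 + 0 + 0 = 1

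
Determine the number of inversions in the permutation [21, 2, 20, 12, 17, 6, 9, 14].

Count, for each position, how many later elements it exceeds:
21: 7
2: 0
20: 5
12: 2
17: 3
6: 0
9: 0
14: 0
Sum: 7 + 0 + 5 + 2 + 3 + 0 + 0 + 0 = 17

Out-of-order pairs: 17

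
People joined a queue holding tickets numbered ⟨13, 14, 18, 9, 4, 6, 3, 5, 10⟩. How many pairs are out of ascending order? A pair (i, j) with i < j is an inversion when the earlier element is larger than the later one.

Element-by-element contributions:
13 → 9, 4, 6, 3, 5, 10 → 6
14 → 9, 4, 6, 3, 5, 10 → 6
18 → 9, 4, 6, 3, 5, 10 → 6
9 → 4, 6, 3, 5 → 4
4 → 3 → 1
6 → 3, 5 → 2
3 → none → 0
5 → none → 0
10 → none → 0
Sum: 6 + 6 + 6 + 4 + 1 + 2 + 0 + 0 + 0 = 25

25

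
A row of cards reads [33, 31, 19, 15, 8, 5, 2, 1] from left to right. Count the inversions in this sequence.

For each element, count later entries that are smaller:
33 → 31, 19, 15, 8, 5, 2, 1 → 7
31 → 19, 15, 8, 5, 2, 1 → 6
19 → 15, 8, 5, 2, 1 → 5
15 → 8, 5, 2, 1 → 4
8 → 5, 2, 1 → 3
5 → 2, 1 → 2
2 → 1 → 1
1 → none → 0
Sum: 7 + 6 + 5 + 4 + 3 + 2 + 1 + 0 = 28

28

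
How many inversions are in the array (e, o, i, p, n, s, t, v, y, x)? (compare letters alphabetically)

Sweep left to right; for each value list the smaller values that follow it:
e → none → 0
o → i, n → 2
i → none → 0
p → n → 1
n → none → 0
s → none → 0
t → none → 0
v → none → 0
y → x → 1
x → none → 0
Sum: 0 + 2 + 0 + 1 + 0 + 0 + 0 + 0 + 1 + 0 = 4

There are 4 inversions.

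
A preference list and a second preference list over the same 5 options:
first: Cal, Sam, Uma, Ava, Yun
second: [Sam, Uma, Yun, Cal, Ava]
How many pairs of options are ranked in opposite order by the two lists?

Assign each item its position (1..5) in the first ordering, then rewrite the second ordering as that position sequence:
positions: Cal→1, Sam→2, Uma→3, Ava→4, Yun→5
second ordering as positions: [2, 3, 5, 1, 4]
Discordant pairs = inversions in this position sequence.
2: 1 → 1
3: 1 → 1
5: 1, 4 → 2
1: 0
4: 0
Total: 1 + 1 + 2 + 0 + 0 = 4

4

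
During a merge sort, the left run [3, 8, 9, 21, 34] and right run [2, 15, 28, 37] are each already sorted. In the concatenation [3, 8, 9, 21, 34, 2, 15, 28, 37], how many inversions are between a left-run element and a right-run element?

Count, for every r in R, how many entries of L exceed r:
r = 2: 3, 8, 9, 21, 34 → 5
r = 15: 21, 34 → 2
r = 28: 34 → 1
r = 37: none → 0
Cross-inversions: 5 + 2 + 1 + 0 = 8

There are 8 split inversions.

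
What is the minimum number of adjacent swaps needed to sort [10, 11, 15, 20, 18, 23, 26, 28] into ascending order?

1

The minimum number of adjacent swaps to sort an array equals its inversion count, since every such swap removes exactly one inversion.
Count inversions — for each element, later elements that are smaller:
10: none → 0
11: none → 0
15: none → 0
20: 18 → 1
18: none → 0
23: none → 0
26: none → 0
28: none → 0
Total inversions: 0 + 0 + 0 + 1 + 0 + 0 + 0 + 0 = 1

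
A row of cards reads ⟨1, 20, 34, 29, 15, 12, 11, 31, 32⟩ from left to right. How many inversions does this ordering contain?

15

For each element, count later entries that are smaller:
1: 0
20: 3
34: 6
29: 3
15: 2
12: 1
11: 0
31: 0
32: 0
Sum: 0 + 3 + 6 + 3 + 2 + 1 + 0 + 0 + 0 = 15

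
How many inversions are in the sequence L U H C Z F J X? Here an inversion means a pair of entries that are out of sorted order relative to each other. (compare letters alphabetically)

13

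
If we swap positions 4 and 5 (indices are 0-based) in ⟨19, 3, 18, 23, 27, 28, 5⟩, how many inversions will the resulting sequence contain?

8 inversions

Positions 4 and 5 hold 27 and 28; after swapping, the array is [19, 3, 18, 23, 28, 27, 5].
Count, for each position, how many later elements it exceeds:
19 → 3, 18, 5 → 3
3 → none → 0
18 → 5 → 1
23 → 5 → 1
28 → 27, 5 → 2
27 → 5 → 1
5 → none → 0
Sum: 3 + 0 + 1 + 1 + 2 + 1 + 0 = 8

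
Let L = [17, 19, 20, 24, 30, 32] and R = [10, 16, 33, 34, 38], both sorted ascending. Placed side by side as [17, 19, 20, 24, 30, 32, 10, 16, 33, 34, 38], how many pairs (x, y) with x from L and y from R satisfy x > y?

Count, for every r in R, how many entries of L exceed r:
r = 10: 17, 19, 20, 24, 30, 32 → 6
r = 16: 17, 19, 20, 24, 30, 32 → 6
r = 33: none → 0
r = 34: none → 0
r = 38: none → 0
Cross-inversions: 6 + 6 + 0 + 0 + 0 = 12

12 cross-inversions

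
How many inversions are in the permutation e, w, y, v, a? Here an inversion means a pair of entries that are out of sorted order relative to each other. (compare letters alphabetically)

Out-of-order pairs: 6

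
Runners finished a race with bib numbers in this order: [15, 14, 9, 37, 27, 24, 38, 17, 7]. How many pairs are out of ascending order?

Out-of-order pairs: 18

For each element, count later entries that are smaller:
15 → 14, 9, 7 → 3
14 → 9, 7 → 2
9 → 7 → 1
37 → 27, 24, 17, 7 → 4
27 → 24, 17, 7 → 3
24 → 17, 7 → 2
38 → 17, 7 → 2
17 → 7 → 1
7 → none → 0
Sum: 3 + 2 + 1 + 4 + 3 + 2 + 2 + 1 + 0 = 18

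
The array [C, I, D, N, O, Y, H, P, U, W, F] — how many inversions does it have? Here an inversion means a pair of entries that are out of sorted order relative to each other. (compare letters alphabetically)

Element-by-element contributions:
C: 0
I: 3
D: 0
N: 2
O: 2
Y: 5
H: 1
P: 1
U: 1
W: 1
F: 0
Sum: 0 + 3 + 0 + 2 + 2 + 5 + 1 + 1 + 1 + 1 + 0 = 16

16 inversions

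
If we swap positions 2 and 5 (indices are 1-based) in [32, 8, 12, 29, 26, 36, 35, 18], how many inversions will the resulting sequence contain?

14

Positions 2 and 5 hold 8 and 26; after swapping, the array is [32, 26, 12, 29, 8, 36, 35, 18].
Sweep left to right; for each value list the smaller values that follow it:
32: 5
26: 3
12: 1
29: 2
8: 0
36: 2
35: 1
18: 0
Sum: 5 + 3 + 1 + 2 + 0 + 2 + 1 + 0 = 14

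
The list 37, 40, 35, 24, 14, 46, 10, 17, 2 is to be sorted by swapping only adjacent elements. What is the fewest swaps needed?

28

Minimum adjacent swaps = number of inversions (each swap of adjacent out-of-order elements removes one inversion and no swap can remove more).
Count inversions — for each element, later elements that are smaller:
37: 35, 24, 14, 10, 17, 2 → 6
40: 35, 24, 14, 10, 17, 2 → 6
35: 24, 14, 10, 17, 2 → 5
24: 14, 10, 17, 2 → 4
14: 10, 2 → 2
46: 10, 17, 2 → 3
10: 2 → 1
17: 2 → 1
2: none → 0
Total inversions: 6 + 6 + 5 + 4 + 2 + 3 + 1 + 1 + 0 = 28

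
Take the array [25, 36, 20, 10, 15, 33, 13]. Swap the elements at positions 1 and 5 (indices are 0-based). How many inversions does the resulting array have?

13 inversions

Positions 1 and 5 hold 36 and 33; after swapping, the array is [25, 33, 20, 10, 15, 36, 13].
Sweep left to right; for each value list the smaller values that follow it:
25 → 20, 10, 15, 13 → 4
33 → 20, 10, 15, 13 → 4
20 → 10, 15, 13 → 3
10 → none → 0
15 → 13 → 1
36 → 13 → 1
13 → none → 0
Sum: 4 + 4 + 3 + 0 + 1 + 1 + 0 = 13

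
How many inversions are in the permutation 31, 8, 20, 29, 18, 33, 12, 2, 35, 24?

22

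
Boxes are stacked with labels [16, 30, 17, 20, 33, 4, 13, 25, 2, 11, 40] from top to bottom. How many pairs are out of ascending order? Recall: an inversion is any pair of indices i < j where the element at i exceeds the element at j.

29 inversions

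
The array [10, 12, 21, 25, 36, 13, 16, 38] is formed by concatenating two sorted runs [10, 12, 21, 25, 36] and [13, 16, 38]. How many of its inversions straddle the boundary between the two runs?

6 cross-inversions

Take each right-half value and tally the left-half values above it:
r = 13: 21, 25, 36 → 3
r = 16: 21, 25, 36 → 3
r = 38: none → 0
Cross-inversions: 3 + 3 + 0 = 6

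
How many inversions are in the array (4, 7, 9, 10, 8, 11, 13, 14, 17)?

Out-of-order pairs: 2

Element-by-element contributions:
4: 0
7: 0
9: 1
10: 1
8: 0
11: 0
13: 0
14: 0
17: 0
Sum: 0 + 0 + 1 + 1 + 0 + 0 + 0 + 0 + 0 = 2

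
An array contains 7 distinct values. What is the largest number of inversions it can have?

There are 21 inversions.

The maximum occurs when the array is in strictly decreasing order: every one of the C(7, 2) pairs is inverted.
C(7, 2) = 7·6/2 = 21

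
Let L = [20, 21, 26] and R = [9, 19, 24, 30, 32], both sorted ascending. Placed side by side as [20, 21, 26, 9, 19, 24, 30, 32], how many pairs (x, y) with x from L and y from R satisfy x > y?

There are 7 split inversions.

Count, for every r in R, how many entries of L exceed r:
r = 9: 20, 21, 26 → 3
r = 19: 20, 21, 26 → 3
r = 24: 26 → 1
r = 30: none → 0
r = 32: none → 0
Cross-inversions: 3 + 3 + 1 + 0 + 0 = 7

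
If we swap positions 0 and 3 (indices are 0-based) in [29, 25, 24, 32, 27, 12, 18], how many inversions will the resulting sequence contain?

16 inversions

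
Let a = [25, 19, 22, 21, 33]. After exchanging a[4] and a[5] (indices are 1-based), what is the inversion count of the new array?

5 inversions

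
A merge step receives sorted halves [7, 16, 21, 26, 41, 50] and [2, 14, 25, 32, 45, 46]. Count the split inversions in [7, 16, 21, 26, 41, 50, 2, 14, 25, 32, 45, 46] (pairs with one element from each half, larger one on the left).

Cross-inversions: 18

Count, for every r in R, how many entries of L exceed r:
r = 2: 7, 16, 21, 26, 41, 50 → 6
r = 14: 16, 21, 26, 41, 50 → 5
r = 25: 26, 41, 50 → 3
r = 32: 41, 50 → 2
r = 45: 50 → 1
r = 46: 50 → 1
Cross-inversions: 6 + 5 + 3 + 2 + 1 + 1 = 18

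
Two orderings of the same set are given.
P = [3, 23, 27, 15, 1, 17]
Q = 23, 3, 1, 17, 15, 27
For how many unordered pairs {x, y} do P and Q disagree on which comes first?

Assign each item its position (1..6) in the first ordering, then rewrite the second ordering as that position sequence:
positions: 3→1, 23→2, 27→3, 15→4, 1→5, 17→6
second ordering as positions: [2, 1, 5, 6, 4, 3]
Discordant pairs = inversions in this position sequence.
2: 1 → 1
1: 0
5: 4, 3 → 2
6: 4, 3 → 2
4: 3 → 1
3: 0
Total: 1 + 0 + 2 + 2 + 1 + 0 = 6

6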